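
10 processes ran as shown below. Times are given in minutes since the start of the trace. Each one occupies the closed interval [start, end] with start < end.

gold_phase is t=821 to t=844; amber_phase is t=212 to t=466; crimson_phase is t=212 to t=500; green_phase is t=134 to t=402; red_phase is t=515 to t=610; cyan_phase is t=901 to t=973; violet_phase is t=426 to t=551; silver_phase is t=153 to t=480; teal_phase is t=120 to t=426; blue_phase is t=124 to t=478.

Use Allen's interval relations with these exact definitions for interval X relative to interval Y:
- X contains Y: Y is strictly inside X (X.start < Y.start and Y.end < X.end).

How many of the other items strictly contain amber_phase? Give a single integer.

Target amber_phase = [t=212, t=466].
blue_phase [t=124, t=478] → contains → counts.
crimson_phase [t=212, t=500] → started-by → no.
cyan_phase [t=901, t=973] → after → no.
gold_phase [t=821, t=844] → after → no.
green_phase [t=134, t=402] → overlaps → no.
red_phase [t=515, t=610] → after → no.
silver_phase [t=153, t=480] → contains → counts.
teal_phase [t=120, t=426] → overlaps → no.
violet_phase [t=426, t=551] → overlapped-by → no.
Total: 2.

2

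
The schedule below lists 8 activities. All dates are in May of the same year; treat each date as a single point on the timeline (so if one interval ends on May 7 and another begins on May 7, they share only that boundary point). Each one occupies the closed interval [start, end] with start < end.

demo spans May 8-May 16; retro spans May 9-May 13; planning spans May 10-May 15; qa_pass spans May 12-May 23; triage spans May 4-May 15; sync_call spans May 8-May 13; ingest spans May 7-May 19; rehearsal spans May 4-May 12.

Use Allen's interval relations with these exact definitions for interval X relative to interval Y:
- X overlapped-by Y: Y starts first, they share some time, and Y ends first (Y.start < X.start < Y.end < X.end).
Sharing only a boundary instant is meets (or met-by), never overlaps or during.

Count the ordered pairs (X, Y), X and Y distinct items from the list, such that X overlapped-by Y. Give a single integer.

15

Checking all 56 ordered pairs for relation 'overlapped-by'; matching pairs in alphabetical order:
(demo, rehearsal): demo overlapped-by rehearsal ✓
(demo, triage): demo overlapped-by triage ✓
(ingest, rehearsal): ingest overlapped-by rehearsal ✓
(ingest, triage): ingest overlapped-by triage ✓
(planning, rehearsal): planning overlapped-by rehearsal ✓
(planning, retro): planning overlapped-by retro ✓
(planning, sync_call): planning overlapped-by sync_call ✓
(qa_pass, demo): qa_pass overlapped-by demo ✓
(qa_pass, ingest): qa_pass overlapped-by ingest ✓
(qa_pass, planning): qa_pass overlapped-by planning ✓
(qa_pass, retro): qa_pass overlapped-by retro ✓
(qa_pass, sync_call): qa_pass overlapped-by sync_call ✓
(qa_pass, triage): qa_pass overlapped-by triage ✓
(retro, rehearsal): retro overlapped-by rehearsal ✓
(sync_call, rehearsal): sync_call overlapped-by rehearsal ✓
Count: 15.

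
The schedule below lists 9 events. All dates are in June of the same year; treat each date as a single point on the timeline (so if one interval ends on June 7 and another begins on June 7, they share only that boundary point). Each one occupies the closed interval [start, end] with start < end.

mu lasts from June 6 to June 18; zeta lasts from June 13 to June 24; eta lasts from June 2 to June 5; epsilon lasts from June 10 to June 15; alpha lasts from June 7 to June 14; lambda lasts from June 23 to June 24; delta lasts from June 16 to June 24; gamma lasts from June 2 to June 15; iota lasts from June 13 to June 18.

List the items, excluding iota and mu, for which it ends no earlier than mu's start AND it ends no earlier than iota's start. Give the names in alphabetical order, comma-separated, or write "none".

Conditions: its end is no earlier than mu's start (X.end >= June 6) AND its end is no earlier than iota's start (X.end >= June 13).
alpha: end June 14 >= June 6? ✓; end June 14 >= June 13? ✓ → yes.
delta: end June 24 >= June 6? ✓; end June 24 >= June 13? ✓ → yes.
epsilon: end June 15 >= June 6? ✓; end June 15 >= June 13? ✓ → yes.
eta: end June 5 >= June 6? ✗; end June 5 >= June 13? ✗ → no.
gamma: end June 15 >= June 6? ✓; end June 15 >= June 13? ✓ → yes.
lambda: end June 24 >= June 6? ✓; end June 24 >= June 13? ✓ → yes.
zeta: end June 24 >= June 6? ✓; end June 24 >= June 13? ✓ → yes.
Result: alpha, delta, epsilon, gamma, lambda, zeta.

alpha, delta, epsilon, gamma, lambda, zeta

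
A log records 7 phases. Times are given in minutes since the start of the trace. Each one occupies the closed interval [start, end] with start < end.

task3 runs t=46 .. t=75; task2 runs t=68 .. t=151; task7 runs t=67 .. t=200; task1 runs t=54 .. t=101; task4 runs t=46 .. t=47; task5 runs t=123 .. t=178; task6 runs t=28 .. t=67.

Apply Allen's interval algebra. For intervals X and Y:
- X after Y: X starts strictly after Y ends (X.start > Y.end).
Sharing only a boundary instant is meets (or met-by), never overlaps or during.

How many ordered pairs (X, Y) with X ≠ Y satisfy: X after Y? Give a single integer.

Checking all 42 ordered pairs for relation 'after'; matching pairs in alphabetical order:
(task1, task4): task1 after task4 ✓
(task2, task4): task2 after task4 ✓
(task2, task6): task2 after task6 ✓
(task5, task1): task5 after task1 ✓
(task5, task3): task5 after task3 ✓
(task5, task4): task5 after task4 ✓
(task5, task6): task5 after task6 ✓
(task7, task4): task7 after task4 ✓
Count: 8.

8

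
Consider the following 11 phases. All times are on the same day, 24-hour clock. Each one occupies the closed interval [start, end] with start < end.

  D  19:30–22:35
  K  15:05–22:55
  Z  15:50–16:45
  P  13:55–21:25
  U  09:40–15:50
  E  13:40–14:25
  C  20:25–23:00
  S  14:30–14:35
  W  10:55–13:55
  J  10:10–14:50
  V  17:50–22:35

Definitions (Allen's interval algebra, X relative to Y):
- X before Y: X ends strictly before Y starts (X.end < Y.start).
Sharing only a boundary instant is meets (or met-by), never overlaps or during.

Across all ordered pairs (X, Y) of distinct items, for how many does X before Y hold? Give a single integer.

Checking all 110 ordered pairs for relation 'before'; matching pairs in alphabetical order:
(E, C): E before C ✓
(E, D): E before D ✓
(E, K): E before K ✓
(E, S): E before S ✓
(E, V): E before V ✓
(E, Z): E before Z ✓
(J, C): J before C ✓
(J, D): J before D ✓
(J, K): J before K ✓
(J, V): J before V ✓
(J, Z): J before Z ✓
(S, C): S before C ✓
(S, D): S before D ✓
(S, K): S before K ✓
(S, V): S before V ✓
(S, Z): S before Z ✓
(U, C): U before C ✓
(U, D): U before D ✓
(U, V): U before V ✓
(W, C): W before C ✓
(W, D): W before D ✓
(W, K): W before K ✓
(W, S): W before S ✓
(W, V): W before V ✓
... plus 4 further pairs not listed.
Count: 28.

28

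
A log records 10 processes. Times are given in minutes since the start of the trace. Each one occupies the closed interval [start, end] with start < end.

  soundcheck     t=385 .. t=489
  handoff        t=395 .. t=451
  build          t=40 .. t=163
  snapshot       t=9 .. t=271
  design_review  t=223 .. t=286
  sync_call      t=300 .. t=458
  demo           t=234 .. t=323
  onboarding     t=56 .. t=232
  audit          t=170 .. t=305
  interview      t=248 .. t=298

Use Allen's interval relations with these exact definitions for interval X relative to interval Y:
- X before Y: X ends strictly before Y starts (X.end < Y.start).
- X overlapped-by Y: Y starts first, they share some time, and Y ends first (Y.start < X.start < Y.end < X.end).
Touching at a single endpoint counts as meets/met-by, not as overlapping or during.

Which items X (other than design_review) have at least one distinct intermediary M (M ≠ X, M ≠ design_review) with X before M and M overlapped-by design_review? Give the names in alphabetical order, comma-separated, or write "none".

build, onboarding

Target design_review = [t=223, t=286].
Intermediaries M with M overlapped-by design_review: demo, interview.
Via demo — items with X before demo: build, onboarding.
Via interview — items with X before interview: build, onboarding.
Union: build, onboarding.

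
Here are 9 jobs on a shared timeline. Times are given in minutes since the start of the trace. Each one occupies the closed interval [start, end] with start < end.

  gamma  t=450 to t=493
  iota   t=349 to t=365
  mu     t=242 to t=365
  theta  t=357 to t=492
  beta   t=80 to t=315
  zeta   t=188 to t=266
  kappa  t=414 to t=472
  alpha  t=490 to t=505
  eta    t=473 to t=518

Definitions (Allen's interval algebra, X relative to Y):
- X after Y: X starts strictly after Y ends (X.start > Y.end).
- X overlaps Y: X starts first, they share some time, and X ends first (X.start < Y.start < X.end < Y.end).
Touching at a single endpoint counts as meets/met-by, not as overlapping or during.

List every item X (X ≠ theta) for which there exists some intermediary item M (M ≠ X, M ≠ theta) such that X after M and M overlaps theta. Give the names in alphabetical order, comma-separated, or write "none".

alpha, eta, gamma, kappa

Target theta = [t=357, t=492].
Intermediaries M with M overlaps theta: iota, mu.
Via iota — items with X after iota: alpha, eta, gamma, kappa.
Via mu — items with X after mu: alpha, eta, gamma, kappa.
Union: alpha, eta, gamma, kappa.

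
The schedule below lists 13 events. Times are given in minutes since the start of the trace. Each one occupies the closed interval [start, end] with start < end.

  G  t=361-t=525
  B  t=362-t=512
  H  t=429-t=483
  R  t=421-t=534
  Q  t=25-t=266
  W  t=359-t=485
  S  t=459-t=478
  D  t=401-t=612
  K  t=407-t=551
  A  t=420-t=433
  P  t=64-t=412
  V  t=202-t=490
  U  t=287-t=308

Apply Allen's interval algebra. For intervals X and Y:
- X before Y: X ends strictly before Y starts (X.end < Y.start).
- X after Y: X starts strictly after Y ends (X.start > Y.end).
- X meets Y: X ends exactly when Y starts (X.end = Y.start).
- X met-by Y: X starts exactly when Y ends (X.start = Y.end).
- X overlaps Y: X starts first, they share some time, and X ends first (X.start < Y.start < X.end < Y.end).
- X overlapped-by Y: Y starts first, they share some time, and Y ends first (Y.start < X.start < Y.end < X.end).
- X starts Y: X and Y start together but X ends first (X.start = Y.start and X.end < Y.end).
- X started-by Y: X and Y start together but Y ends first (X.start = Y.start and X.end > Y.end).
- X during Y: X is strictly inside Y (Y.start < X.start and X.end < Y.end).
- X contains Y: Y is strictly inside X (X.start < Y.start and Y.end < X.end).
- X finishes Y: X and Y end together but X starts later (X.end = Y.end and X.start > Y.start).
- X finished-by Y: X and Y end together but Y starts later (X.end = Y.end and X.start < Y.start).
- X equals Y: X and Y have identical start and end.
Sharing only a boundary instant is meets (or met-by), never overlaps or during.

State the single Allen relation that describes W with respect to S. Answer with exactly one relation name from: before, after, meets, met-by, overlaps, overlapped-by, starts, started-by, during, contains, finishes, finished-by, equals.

contains

W = [t=359, t=485]; S = [t=459, t=478].
Compare endpoints: W.start < S.start, W.start < S.end, W.end > S.start, W.end > S.end.
That pattern is 'contains'.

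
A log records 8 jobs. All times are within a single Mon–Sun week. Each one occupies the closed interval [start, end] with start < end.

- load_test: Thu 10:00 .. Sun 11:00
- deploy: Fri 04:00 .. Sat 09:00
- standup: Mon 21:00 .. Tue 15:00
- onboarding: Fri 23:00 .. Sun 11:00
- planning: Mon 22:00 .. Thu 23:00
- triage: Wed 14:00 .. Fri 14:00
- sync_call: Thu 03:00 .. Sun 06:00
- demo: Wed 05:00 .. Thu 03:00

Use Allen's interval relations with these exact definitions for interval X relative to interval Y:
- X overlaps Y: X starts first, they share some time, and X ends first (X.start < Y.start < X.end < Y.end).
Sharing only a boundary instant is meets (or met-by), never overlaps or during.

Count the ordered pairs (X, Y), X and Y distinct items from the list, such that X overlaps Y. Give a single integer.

Checking all 56 ordered pairs for relation 'overlaps'; matching pairs in alphabetical order:
(demo, triage): demo overlaps triage ✓
(deploy, onboarding): deploy overlaps onboarding ✓
(planning, load_test): planning overlaps load_test ✓
(planning, sync_call): planning overlaps sync_call ✓
(planning, triage): planning overlaps triage ✓
(standup, planning): standup overlaps planning ✓
(sync_call, load_test): sync_call overlaps load_test ✓
(sync_call, onboarding): sync_call overlaps onboarding ✓
(triage, deploy): triage overlaps deploy ✓
(triage, load_test): triage overlaps load_test ✓
(triage, sync_call): triage overlaps sync_call ✓
Count: 11.

11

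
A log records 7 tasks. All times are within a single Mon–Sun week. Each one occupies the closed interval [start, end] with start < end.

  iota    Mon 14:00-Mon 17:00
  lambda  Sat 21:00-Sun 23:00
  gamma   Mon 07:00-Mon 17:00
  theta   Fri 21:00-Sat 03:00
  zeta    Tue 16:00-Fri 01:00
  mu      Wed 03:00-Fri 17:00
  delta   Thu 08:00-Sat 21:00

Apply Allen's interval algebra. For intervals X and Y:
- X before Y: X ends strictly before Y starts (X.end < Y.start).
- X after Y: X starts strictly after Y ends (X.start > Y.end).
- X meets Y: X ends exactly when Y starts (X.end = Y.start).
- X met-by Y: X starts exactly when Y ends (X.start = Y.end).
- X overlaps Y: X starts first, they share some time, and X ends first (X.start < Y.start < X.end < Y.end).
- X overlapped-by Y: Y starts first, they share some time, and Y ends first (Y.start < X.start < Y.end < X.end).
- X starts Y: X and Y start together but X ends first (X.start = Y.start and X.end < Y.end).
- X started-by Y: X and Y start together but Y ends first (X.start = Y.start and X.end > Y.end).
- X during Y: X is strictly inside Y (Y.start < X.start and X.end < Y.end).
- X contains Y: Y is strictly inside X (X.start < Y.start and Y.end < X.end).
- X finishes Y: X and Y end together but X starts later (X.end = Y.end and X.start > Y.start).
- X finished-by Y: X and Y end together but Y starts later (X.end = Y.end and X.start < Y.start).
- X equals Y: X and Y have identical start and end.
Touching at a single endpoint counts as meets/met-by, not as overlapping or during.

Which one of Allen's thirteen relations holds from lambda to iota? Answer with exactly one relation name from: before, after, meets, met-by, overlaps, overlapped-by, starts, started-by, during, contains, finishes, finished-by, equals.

lambda = [Sat 21:00, Sun 23:00]; iota = [Mon 14:00, Mon 17:00].
Compare endpoints: lambda.start > iota.start, lambda.start > iota.end, lambda.end > iota.start, lambda.end > iota.end.
That pattern is 'after'.

after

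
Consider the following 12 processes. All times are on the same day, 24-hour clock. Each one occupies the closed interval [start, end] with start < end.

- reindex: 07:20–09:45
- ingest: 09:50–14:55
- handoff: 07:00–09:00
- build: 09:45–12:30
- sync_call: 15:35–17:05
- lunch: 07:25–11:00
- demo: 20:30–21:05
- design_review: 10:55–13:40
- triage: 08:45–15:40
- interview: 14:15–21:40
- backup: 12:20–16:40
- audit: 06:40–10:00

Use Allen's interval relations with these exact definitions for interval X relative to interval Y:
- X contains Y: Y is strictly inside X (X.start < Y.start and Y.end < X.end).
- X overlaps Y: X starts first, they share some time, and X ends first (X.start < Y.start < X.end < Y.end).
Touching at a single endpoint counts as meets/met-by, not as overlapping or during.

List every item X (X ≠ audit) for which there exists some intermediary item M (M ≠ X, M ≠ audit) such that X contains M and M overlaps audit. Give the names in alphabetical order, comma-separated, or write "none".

Target audit = [06:40, 10:00].
Intermediaries M with M overlaps audit: none.
Union: none.

none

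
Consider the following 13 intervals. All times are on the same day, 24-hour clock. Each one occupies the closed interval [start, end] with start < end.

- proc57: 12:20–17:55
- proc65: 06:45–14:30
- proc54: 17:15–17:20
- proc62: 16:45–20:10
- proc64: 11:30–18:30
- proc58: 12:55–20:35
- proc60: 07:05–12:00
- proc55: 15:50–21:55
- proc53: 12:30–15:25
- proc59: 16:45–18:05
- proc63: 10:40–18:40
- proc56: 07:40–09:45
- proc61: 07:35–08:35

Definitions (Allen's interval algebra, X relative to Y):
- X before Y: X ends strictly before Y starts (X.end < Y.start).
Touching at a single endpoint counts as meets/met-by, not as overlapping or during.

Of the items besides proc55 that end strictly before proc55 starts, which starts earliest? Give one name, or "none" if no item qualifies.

proc65

Target proc55 = [15:50, 21:55].
proc53 [12:30, 15:25] → before → candidate.
proc54 [17:15, 17:20] → during → excluded.
proc56 [07:40, 09:45] → before → candidate.
proc57 [12:20, 17:55] → overlaps → excluded.
proc58 [12:55, 20:35] → overlaps → excluded.
proc59 [16:45, 18:05] → during → excluded.
proc60 [07:05, 12:00] → before → candidate.
proc61 [07:35, 08:35] → before → candidate.
proc62 [16:45, 20:10] → during → excluded.
proc63 [10:40, 18:40] → overlaps → excluded.
proc64 [11:30, 18:30] → overlaps → excluded.
proc65 [06:45, 14:30] → before → candidate.
Among candidates, earliest start is 06:45 → proc65.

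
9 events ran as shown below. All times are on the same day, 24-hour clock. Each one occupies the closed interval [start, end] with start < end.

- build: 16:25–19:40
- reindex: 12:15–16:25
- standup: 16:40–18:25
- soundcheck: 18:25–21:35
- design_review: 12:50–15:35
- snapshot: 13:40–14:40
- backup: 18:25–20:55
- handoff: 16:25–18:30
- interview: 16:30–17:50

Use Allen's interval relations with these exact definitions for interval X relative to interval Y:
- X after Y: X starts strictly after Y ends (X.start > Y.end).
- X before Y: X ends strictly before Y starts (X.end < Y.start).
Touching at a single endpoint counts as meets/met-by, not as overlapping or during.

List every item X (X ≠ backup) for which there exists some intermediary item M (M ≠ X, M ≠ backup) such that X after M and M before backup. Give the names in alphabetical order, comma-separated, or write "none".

build, handoff, interview, soundcheck, standup

Target backup = [18:25, 20:55].
Intermediaries M with M before backup: design_review, interview, reindex, snapshot.
Via design_review — items with X after design_review: build, handoff, interview, soundcheck, standup.
Via interview — items with X after interview: soundcheck.
Via reindex — items with X after reindex: interview, soundcheck, standup.
Via snapshot — items with X after snapshot: build, handoff, interview, soundcheck, standup.
Union: build, handoff, interview, soundcheck, standup.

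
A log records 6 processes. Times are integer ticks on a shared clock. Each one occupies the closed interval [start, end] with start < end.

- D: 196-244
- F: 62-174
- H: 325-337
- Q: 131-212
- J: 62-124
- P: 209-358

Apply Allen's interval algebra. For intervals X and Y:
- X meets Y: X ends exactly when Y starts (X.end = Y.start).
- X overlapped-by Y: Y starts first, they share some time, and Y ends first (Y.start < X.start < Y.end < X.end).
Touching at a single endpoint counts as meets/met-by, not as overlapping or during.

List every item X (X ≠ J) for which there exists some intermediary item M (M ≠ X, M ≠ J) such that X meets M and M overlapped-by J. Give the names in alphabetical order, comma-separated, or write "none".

none

Target J = [62, 124].
Intermediaries M with M overlapped-by J: none.
Union: none.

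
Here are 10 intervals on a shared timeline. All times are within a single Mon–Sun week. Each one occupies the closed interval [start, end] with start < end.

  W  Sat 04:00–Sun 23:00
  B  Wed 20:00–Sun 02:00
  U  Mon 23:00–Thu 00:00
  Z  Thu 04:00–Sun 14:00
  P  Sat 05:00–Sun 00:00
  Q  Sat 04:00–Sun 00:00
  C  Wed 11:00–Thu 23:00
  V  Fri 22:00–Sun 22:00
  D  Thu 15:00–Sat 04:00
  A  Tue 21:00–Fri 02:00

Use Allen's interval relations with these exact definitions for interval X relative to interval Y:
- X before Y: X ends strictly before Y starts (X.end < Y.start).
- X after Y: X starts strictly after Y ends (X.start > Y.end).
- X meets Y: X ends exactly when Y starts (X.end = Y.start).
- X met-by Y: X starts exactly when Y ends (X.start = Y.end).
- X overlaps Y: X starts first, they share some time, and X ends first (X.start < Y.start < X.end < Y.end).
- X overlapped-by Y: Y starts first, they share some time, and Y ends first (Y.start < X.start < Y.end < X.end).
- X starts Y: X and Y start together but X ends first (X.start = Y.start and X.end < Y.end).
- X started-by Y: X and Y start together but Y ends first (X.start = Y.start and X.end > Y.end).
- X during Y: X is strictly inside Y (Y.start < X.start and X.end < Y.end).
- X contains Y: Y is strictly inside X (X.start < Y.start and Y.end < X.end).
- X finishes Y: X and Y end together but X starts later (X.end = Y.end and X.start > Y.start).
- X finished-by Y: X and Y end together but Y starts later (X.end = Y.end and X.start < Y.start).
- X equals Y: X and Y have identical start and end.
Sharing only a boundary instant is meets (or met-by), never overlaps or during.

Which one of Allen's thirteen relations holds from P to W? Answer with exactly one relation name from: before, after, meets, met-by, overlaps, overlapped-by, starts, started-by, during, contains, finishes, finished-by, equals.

during

P = [Sat 05:00, Sun 00:00]; W = [Sat 04:00, Sun 23:00].
Compare endpoints: P.start > W.start, P.start < W.end, P.end > W.start, P.end < W.end.
That pattern is 'during'.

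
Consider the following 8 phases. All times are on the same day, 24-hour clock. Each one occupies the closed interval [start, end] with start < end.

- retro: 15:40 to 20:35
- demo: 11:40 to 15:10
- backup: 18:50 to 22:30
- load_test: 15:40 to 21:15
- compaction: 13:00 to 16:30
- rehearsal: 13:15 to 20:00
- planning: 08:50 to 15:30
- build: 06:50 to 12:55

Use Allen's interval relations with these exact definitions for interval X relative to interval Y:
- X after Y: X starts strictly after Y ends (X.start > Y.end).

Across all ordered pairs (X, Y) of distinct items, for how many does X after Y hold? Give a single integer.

Checking all 56 ordered pairs for relation 'after'; matching pairs in alphabetical order:
(backup, build): backup after build ✓
(backup, compaction): backup after compaction ✓
(backup, demo): backup after demo ✓
(backup, planning): backup after planning ✓
(compaction, build): compaction after build ✓
(load_test, build): load_test after build ✓
(load_test, demo): load_test after demo ✓
(load_test, planning): load_test after planning ✓
(rehearsal, build): rehearsal after build ✓
(retro, build): retro after build ✓
(retro, demo): retro after demo ✓
(retro, planning): retro after planning ✓
Count: 12.

12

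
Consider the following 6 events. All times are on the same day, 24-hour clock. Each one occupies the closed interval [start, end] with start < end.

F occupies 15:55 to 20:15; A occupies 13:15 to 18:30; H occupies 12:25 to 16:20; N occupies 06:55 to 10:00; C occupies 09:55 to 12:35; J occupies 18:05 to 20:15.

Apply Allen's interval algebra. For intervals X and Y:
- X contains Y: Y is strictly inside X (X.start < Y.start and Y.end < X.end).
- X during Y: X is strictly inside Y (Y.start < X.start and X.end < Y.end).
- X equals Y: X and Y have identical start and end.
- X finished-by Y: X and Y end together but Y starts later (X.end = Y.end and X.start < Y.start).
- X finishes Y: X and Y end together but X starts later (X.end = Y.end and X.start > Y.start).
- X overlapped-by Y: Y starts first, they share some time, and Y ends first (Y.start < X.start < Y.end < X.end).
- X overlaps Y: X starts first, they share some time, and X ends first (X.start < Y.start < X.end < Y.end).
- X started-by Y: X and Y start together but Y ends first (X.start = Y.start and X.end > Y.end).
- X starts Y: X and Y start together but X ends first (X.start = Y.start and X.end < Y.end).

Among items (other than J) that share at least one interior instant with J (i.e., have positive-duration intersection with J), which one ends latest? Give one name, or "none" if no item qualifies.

F

Target J = [18:05, 20:15].
A [13:15, 18:30] → overlaps → candidate.
C [09:55, 12:35] → before → excluded.
F [15:55, 20:15] → finished-by → candidate.
H [12:25, 16:20] → before → excluded.
N [06:55, 10:00] → before → excluded.
Among candidates, latest end is 20:15 → F.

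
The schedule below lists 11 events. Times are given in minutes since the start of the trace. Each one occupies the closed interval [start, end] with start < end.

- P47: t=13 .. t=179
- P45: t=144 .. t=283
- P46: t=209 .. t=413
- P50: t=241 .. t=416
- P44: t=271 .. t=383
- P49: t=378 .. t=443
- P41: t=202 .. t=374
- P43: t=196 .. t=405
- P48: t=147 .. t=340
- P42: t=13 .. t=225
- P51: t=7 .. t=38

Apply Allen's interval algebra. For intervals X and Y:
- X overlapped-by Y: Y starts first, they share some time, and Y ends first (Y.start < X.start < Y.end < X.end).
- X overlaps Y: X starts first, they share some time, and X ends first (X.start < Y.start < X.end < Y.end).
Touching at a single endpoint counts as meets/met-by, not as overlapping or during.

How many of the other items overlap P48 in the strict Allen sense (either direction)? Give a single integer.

Target P48 = [t=147, t=340].
P41 [t=202, t=374] → overlapped-by → counts.
P42 [t=13, t=225] → overlaps → counts.
P43 [t=196, t=405] → overlapped-by → counts.
P44 [t=271, t=383] → overlapped-by → counts.
P45 [t=144, t=283] → overlaps → counts.
P46 [t=209, t=413] → overlapped-by → counts.
P47 [t=13, t=179] → overlaps → counts.
P49 [t=378, t=443] → after → no.
P50 [t=241, t=416] → overlapped-by → counts.
P51 [t=7, t=38] → before → no.
Total: 8.

8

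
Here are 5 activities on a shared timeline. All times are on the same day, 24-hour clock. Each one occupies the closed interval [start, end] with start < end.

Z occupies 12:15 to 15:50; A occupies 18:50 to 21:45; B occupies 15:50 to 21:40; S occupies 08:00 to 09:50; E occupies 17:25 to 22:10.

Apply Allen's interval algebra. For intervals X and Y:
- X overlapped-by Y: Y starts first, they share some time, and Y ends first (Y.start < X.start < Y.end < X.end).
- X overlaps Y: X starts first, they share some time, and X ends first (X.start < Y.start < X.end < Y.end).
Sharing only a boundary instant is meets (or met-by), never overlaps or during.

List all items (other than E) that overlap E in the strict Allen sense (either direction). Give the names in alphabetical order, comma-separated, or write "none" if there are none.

B

Target E = [17:25, 22:10].
A [18:50, 21:45] → during → no.
B [15:50, 21:40] → overlaps → yes.
S [08:00, 09:50] → before → no.
Z [12:15, 15:50] → before → no.
Result: B.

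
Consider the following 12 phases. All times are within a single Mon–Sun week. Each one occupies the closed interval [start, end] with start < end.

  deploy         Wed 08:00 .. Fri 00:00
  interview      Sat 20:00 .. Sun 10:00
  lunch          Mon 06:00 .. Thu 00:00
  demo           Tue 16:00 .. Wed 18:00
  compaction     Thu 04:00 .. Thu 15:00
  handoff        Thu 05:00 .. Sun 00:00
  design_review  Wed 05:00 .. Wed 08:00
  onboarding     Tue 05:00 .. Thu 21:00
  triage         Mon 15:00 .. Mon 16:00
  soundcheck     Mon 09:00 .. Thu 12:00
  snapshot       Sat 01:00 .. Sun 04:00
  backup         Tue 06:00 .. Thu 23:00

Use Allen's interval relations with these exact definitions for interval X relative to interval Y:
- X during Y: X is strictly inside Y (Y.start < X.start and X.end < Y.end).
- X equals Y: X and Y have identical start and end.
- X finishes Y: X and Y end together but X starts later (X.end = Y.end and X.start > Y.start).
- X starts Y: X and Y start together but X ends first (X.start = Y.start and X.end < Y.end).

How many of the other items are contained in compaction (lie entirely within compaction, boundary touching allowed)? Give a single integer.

0

Target compaction = [Thu 04:00, Thu 15:00].
backup [Tue 06:00, Thu 23:00] → contains → no.
demo [Tue 16:00, Wed 18:00] → before → no.
deploy [Wed 08:00, Fri 00:00] → contains → no.
design_review [Wed 05:00, Wed 08:00] → before → no.
handoff [Thu 05:00, Sun 00:00] → overlapped-by → no.
interview [Sat 20:00, Sun 10:00] → after → no.
lunch [Mon 06:00, Thu 00:00] → before → no.
onboarding [Tue 05:00, Thu 21:00] → contains → no.
snapshot [Sat 01:00, Sun 04:00] → after → no.
soundcheck [Mon 09:00, Thu 12:00] → overlaps → no.
triage [Mon 15:00, Mon 16:00] → before → no.
Total: 0.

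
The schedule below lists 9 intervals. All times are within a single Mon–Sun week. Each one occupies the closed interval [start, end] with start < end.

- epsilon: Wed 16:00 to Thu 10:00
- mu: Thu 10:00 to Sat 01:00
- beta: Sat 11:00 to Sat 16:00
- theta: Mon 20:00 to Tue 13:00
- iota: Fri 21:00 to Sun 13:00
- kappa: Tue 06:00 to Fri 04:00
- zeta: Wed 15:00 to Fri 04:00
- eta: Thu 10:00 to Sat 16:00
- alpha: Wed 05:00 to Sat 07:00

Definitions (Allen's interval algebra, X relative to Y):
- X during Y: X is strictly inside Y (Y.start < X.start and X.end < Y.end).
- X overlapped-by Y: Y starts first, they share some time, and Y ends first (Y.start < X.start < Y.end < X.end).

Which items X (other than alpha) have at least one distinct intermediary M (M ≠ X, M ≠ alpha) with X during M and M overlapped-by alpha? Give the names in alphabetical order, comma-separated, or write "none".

Target alpha = [Wed 05:00, Sat 07:00].
Intermediaries M with M overlapped-by alpha: eta, iota.
Via eta — items with X during eta: none.
Via iota — items with X during iota: beta.
Union: beta.

beta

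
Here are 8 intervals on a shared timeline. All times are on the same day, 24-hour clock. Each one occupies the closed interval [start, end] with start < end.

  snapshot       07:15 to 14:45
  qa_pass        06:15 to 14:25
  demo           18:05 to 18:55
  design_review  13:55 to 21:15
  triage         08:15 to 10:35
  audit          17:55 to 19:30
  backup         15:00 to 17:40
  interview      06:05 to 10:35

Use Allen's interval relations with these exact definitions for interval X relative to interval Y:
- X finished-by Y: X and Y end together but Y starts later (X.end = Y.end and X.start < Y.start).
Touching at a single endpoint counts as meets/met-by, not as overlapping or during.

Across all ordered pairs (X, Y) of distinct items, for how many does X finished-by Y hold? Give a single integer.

1

Checking all 56 ordered pairs for relation 'finished-by'; matching pairs in alphabetical order:
(interview, triage): interview finished-by triage ✓
Count: 1.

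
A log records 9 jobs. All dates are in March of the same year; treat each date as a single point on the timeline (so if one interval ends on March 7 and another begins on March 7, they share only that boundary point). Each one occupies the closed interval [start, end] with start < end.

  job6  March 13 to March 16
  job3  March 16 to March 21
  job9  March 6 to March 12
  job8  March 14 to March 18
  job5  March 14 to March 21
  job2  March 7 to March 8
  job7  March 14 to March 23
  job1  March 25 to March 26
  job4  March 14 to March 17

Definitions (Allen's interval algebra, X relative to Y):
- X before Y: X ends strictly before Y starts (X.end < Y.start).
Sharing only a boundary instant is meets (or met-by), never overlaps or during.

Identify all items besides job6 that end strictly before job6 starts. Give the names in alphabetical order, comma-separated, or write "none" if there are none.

job2, job9

Target job6 = [March 13, March 16].
job1 [March 25, March 26] → after → no.
job2 [March 7, March 8] → before → yes.
job3 [March 16, March 21] → met-by → no.
job4 [March 14, March 17] → overlapped-by → no.
job5 [March 14, March 21] → overlapped-by → no.
job7 [March 14, March 23] → overlapped-by → no.
job8 [March 14, March 18] → overlapped-by → no.
job9 [March 6, March 12] → before → yes.
Result: job2, job9.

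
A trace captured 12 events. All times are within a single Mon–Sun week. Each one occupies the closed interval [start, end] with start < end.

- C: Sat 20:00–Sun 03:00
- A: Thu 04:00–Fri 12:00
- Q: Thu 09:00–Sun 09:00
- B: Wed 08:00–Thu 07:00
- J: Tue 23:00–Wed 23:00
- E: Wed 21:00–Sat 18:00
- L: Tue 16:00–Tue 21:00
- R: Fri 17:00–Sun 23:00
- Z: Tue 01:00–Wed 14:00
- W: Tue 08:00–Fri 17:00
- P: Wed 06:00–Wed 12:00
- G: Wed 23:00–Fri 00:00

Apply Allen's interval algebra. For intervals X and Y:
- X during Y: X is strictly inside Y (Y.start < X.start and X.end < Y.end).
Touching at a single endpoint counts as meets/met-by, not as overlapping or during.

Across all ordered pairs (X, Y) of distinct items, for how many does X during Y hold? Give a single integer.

Checking all 132 ordered pairs for relation 'during'; matching pairs in alphabetical order:
(A, E): A during E ✓
(A, W): A during W ✓
(B, W): B during W ✓
(C, Q): C during Q ✓
(C, R): C during R ✓
(G, E): G during E ✓
(G, W): G during W ✓
(J, W): J during W ✓
(L, W): L during W ✓
(L, Z): L during Z ✓
(P, J): P during J ✓
(P, W): P during W ✓
(P, Z): P during Z ✓
Count: 13.

13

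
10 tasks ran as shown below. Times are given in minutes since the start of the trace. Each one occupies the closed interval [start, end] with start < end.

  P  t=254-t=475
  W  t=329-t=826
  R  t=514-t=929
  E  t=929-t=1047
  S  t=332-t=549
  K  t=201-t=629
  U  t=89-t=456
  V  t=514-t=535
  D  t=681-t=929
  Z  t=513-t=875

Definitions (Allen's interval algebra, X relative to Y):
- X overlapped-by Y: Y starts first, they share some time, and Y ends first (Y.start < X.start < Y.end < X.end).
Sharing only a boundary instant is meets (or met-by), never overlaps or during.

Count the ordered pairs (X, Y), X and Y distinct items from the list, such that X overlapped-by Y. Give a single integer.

Checking all 90 ordered pairs for relation 'overlapped-by'; matching pairs in alphabetical order:
(D, W): D overlapped-by W ✓
(D, Z): D overlapped-by Z ✓
(K, U): K overlapped-by U ✓
(P, U): P overlapped-by U ✓
(R, K): R overlapped-by K ✓
(R, S): R overlapped-by S ✓
(R, W): R overlapped-by W ✓
(R, Z): R overlapped-by Z ✓
(S, P): S overlapped-by P ✓
(S, U): S overlapped-by U ✓
(W, K): W overlapped-by K ✓
(W, P): W overlapped-by P ✓
(W, U): W overlapped-by U ✓
(Z, K): Z overlapped-by K ✓
(Z, S): Z overlapped-by S ✓
(Z, W): Z overlapped-by W ✓
Count: 16.

16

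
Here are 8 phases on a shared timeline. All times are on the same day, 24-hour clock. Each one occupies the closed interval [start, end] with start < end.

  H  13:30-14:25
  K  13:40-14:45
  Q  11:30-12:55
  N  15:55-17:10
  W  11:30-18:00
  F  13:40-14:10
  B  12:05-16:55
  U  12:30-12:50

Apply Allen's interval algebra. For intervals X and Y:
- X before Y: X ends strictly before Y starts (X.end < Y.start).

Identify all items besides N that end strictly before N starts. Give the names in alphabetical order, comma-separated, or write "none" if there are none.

F, H, K, Q, U

Target N = [15:55, 17:10].
B [12:05, 16:55] → overlaps → no.
F [13:40, 14:10] → before → yes.
H [13:30, 14:25] → before → yes.
K [13:40, 14:45] → before → yes.
Q [11:30, 12:55] → before → yes.
U [12:30, 12:50] → before → yes.
W [11:30, 18:00] → contains → no.
Result: F, H, K, Q, U.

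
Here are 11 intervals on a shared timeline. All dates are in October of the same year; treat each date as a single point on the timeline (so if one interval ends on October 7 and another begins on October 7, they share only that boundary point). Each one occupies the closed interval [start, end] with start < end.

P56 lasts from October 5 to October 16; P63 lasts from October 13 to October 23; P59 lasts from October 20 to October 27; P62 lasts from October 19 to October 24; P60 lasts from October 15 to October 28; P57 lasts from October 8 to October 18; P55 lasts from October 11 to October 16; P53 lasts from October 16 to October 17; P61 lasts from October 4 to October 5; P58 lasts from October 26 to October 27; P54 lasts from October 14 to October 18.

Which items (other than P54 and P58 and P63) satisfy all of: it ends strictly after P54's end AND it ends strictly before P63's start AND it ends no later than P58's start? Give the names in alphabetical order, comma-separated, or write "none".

none

Conditions: its end is strictly after P54's end (X.end > October 18) AND its end is strictly before P63's start (X.end < October 13) AND its end is no later than P58's start (X.end <= October 26).
P53: end October 17 > October 18? ✗; end October 17 < October 13? ✗; end October 17 <= October 26? ✓ → no.
P55: end October 16 > October 18? ✗; end October 16 < October 13? ✗; end October 16 <= October 26? ✓ → no.
P56: end October 16 > October 18? ✗; end October 16 < October 13? ✗; end October 16 <= October 26? ✓ → no.
P57: end October 18 > October 18? ✗; end October 18 < October 13? ✗; end October 18 <= October 26? ✓ → no.
P59: end October 27 > October 18? ✓; end October 27 < October 13? ✗; end October 27 <= October 26? ✗ → no.
P60: end October 28 > October 18? ✓; end October 28 < October 13? ✗; end October 28 <= October 26? ✗ → no.
P61: end October 5 > October 18? ✗; end October 5 < October 13? ✓; end October 5 <= October 26? ✓ → no.
P62: end October 24 > October 18? ✓; end October 24 < October 13? ✗; end October 24 <= October 26? ✓ → no.
Result: none.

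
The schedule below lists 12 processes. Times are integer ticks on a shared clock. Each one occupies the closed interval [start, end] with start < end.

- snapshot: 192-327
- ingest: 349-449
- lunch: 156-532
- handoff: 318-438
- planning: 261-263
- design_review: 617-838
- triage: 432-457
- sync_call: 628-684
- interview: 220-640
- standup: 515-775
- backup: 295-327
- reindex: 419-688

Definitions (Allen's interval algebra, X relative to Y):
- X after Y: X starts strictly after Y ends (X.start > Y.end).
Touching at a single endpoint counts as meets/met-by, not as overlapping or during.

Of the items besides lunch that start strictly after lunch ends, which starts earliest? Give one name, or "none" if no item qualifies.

Target lunch = [156, 532].
backup [295, 327] → during → excluded.
design_review [617, 838] → after → candidate.
handoff [318, 438] → during → excluded.
ingest [349, 449] → during → excluded.
interview [220, 640] → overlapped-by → excluded.
planning [261, 263] → during → excluded.
reindex [419, 688] → overlapped-by → excluded.
snapshot [192, 327] → during → excluded.
standup [515, 775] → overlapped-by → excluded.
sync_call [628, 684] → after → candidate.
triage [432, 457] → during → excluded.
Among candidates, earliest start is 617 → design_review.

design_review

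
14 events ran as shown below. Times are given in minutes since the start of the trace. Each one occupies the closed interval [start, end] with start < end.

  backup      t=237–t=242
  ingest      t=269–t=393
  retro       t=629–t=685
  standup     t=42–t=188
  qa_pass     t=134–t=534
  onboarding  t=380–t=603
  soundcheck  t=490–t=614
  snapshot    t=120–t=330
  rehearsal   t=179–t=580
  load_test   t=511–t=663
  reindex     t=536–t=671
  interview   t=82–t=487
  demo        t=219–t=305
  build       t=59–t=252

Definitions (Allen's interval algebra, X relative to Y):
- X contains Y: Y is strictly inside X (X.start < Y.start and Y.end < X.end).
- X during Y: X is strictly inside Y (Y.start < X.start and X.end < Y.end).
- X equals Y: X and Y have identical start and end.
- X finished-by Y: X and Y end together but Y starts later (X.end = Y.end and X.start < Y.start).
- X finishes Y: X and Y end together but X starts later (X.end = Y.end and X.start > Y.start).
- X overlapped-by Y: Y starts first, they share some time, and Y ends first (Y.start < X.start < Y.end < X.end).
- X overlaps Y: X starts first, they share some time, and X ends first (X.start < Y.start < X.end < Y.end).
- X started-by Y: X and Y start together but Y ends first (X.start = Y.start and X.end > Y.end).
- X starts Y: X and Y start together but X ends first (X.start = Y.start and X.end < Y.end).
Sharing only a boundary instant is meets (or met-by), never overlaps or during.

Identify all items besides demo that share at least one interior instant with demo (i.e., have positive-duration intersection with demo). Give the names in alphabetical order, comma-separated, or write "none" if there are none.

Target demo = [t=219, t=305].
backup [t=237, t=242] → during → yes.
build [t=59, t=252] → overlaps → yes.
ingest [t=269, t=393] → overlapped-by → yes.
interview [t=82, t=487] → contains → yes.
load_test [t=511, t=663] → after → no.
onboarding [t=380, t=603] → after → no.
qa_pass [t=134, t=534] → contains → yes.
rehearsal [t=179, t=580] → contains → yes.
reindex [t=536, t=671] → after → no.
retro [t=629, t=685] → after → no.
snapshot [t=120, t=330] → contains → yes.
soundcheck [t=490, t=614] → after → no.
standup [t=42, t=188] → before → no.
Result: backup, build, ingest, interview, qa_pass, rehearsal, snapshot.

backup, build, ingest, interview, qa_pass, rehearsal, snapshot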